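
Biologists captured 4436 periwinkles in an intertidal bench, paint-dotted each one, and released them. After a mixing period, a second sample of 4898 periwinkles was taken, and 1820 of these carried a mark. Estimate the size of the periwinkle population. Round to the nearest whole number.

Lincoln-Petersen assumes M/N = R/C, so N = M·C / R.
N = (4436 × 4898) / 1820 = 21727528 / 1820 ≈ 11938.2 → 11938

N ≈ 11,938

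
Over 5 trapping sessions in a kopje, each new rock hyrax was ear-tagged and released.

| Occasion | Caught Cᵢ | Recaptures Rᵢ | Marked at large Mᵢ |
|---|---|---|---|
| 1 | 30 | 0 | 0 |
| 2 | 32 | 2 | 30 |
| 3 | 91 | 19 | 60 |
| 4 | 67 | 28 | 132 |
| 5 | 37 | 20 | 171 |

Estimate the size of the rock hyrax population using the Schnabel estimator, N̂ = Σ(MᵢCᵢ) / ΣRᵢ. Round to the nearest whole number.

Σ MᵢCᵢ = 0·30 + 30·32 + 60·91 + 132·67 + 171·37 = 0 + 960 + 5460 + 8844 + 6327 = 21591
Σ Rᵢ = 0 + 2 + 19 + 28 + 20 = 69
N̂ = 21591 / 69 ≈ 312.9 → 313

N ≈ 313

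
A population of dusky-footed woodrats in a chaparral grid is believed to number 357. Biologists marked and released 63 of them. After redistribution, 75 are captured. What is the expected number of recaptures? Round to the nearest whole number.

Expected recaptures E[R] = M·C / N.
E[R] = 63 × 75 / 357 = 4725 / 357 ≈ 13.2 → 13

expected recaptures ≈ 13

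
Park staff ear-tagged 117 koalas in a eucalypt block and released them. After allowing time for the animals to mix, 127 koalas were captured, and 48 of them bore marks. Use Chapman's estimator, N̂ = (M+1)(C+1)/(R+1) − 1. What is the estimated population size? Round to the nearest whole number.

N ≈ 307

N̂ = (117+1)(127+1)/(48+1) − 1 = 118·128/49 − 1
= 15104/49 − 1 ≈ 308.2 − 1 ≈ 307.2 → 307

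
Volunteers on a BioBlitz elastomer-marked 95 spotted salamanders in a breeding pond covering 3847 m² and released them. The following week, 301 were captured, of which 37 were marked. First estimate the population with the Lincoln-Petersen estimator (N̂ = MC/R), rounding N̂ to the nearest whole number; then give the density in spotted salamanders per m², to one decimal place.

density ≈ 0.2 spotted salamanders per m²

N̂ = 95·301/37 = 28595/37 ≈ 772.8 → 773
Density = N̂ / area = 773 / 3847 ≈ 0.20 → 0.2 per m²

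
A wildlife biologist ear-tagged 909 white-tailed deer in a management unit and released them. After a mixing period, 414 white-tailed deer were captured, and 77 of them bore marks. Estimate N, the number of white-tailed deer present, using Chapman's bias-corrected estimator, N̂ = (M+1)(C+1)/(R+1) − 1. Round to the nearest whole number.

N̂ = (909+1)(414+1)/(77+1) − 1 = 910·415/78 − 1
= 377650/78 − 1 ≈ 4841.7 − 1 ≈ 4840.7 → 4841

N ≈ 4841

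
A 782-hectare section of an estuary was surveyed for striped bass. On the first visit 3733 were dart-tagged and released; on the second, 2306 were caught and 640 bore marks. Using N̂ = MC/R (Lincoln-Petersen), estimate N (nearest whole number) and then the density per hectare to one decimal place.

N̂ = 3733·2306/640 = 8608298/640 ≈ 13450.47 → 13450
Density = N̂ / area = 13450 / 782 ≈ 17.20 → 17.2 per hectare

density ≈ 17.2 striped bass per hectare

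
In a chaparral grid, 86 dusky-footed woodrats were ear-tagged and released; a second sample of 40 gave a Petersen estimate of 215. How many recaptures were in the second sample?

R = 16

From N = M·C/R: R = M·C / N = 86·40 / 215 = 3440 / 215 = 16.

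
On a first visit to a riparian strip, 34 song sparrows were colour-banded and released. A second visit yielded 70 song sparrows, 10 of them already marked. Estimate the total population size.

If marked individuals mix randomly, R/C ≈ M/N, giving N ≈ M·C/R.
N = (34 × 70) / 10 = 2380 / 10 = 238

N = 238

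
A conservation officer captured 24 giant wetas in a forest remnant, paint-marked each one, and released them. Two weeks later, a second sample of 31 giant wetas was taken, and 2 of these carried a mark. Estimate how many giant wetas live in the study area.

N = (24 × 31) / 2 = 744 / 2 = 372

N = 372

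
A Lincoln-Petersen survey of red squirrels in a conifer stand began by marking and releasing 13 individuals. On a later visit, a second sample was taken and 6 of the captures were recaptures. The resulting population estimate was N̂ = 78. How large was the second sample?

From N = M·C/R: C = N·R / M = 78·6 / 13 = 468 / 13 = 36.

C = 36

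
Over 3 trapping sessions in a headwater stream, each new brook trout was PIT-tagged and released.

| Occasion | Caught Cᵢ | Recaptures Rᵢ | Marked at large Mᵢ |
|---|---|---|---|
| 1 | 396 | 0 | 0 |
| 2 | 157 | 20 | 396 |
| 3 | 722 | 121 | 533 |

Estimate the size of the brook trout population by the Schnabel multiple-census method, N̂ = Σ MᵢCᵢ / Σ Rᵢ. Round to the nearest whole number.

N ≈ 3170

Σ MᵢCᵢ = 0·396 + 396·157 + 533·722 = 0 + 62172 + 384826 = 446998
Σ Rᵢ = 0 + 20 + 121 = 141
N̂ = 446998 / 141 ≈ 3170.2 → 3170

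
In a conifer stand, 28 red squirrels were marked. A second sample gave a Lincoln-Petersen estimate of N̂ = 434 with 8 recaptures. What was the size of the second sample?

From N = M·C/R: C = N·R / M = 434·8 / 28 = 3472 / 28 = 124.

C = 124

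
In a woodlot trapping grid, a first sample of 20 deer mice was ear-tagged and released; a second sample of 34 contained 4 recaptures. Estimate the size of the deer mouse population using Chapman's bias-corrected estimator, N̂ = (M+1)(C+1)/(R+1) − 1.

N̂ = (20+1)(34+1)/(4+1) − 1 = 21·35/5 − 1
= 735/5 − 1 = 147 − 1 = 146

N = 146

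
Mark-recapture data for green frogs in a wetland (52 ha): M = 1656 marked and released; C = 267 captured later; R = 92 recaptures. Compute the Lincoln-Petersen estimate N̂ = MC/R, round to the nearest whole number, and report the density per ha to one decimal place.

density ≈ 92.4 green frogs per ha

N̂ = 1656·267/92 = 442152/92 = 4806
Density = N̂ / area = 4806 / 52 ≈ 92.42 → 92.4 per ha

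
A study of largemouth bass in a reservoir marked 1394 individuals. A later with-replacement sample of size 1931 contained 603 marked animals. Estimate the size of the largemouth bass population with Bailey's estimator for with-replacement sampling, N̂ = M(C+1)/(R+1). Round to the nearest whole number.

N̂ = 1394·(1931+1)/(603+1) = 1394·1932/604 = 2693208/604 ≈ 4459.0 → 4459

N ≈ 4459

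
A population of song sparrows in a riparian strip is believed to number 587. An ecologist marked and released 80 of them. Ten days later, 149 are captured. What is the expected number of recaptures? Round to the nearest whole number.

Expected recaptures E[R] = M·C / N.
E[R] = 80 × 149 / 587 = 11920 / 587 ≈ 20.3 → 20

expected recaptures ≈ 20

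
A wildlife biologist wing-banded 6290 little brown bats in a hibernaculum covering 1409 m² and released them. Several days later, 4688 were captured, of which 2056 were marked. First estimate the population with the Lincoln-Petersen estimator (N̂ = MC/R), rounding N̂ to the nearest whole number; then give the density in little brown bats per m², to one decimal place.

density ≈ 10.2 little brown bats per m²

N̂ = 6290·4688/2056 = 29487520/2056 ≈ 14342.2 → 14342
Density = N̂ / area = 14342 / 1409 ≈ 10.18 → 10.2 per m²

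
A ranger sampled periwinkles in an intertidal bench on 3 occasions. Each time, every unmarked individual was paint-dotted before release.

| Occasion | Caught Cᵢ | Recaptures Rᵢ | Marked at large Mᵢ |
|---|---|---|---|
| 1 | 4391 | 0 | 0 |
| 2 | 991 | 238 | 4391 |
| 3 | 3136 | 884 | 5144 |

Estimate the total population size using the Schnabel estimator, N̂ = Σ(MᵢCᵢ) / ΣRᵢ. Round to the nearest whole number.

N ≈ 18,256

Σ MᵢCᵢ = 0·4391 + 4391·991 + 5144·3136 = 0 + 4351481 + 16131584 = 20483065
Σ Rᵢ = 0 + 238 + 884 = 1122
N̂ = 20483065 / 1122 ≈ 18255.9 → 18256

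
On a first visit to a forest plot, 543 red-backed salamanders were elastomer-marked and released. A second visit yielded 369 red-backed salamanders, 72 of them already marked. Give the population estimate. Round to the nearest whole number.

N ≈ 2783

N = (543 × 369) / 72 = 200367 / 72 ≈ 2782.9 → 2783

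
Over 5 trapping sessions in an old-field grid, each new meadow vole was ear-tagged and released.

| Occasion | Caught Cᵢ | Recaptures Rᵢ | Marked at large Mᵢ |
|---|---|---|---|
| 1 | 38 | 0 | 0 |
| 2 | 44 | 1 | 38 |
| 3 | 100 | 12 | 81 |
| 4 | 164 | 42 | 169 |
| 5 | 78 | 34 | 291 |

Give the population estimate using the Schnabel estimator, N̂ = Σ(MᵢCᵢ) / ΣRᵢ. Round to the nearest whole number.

Σ MᵢCᵢ = 0·38 + 38·44 + 81·100 + 169·164 + 291·78 = 0 + 1672 + 8100 + 27716 + 22698 = 60186
Σ Rᵢ = 0 + 1 + 12 + 42 + 34 = 89
N̂ = 60186 / 89 ≈ 676.2 → 676

N ≈ 676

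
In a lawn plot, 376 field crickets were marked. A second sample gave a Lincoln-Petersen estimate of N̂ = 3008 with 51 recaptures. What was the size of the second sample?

C = 408

From N = M·C/R: C = N·R / M = 3008·51 / 376 = 153408 / 376 = 408.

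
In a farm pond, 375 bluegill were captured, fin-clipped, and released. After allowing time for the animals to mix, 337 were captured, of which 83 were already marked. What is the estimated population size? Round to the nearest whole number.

If marked individuals mix randomly, R/C ≈ M/N, giving N ≈ M·C/R.
N = (375 × 337) / 83 = 126375 / 83 ≈ 1522.6 → 1523

N ≈ 1523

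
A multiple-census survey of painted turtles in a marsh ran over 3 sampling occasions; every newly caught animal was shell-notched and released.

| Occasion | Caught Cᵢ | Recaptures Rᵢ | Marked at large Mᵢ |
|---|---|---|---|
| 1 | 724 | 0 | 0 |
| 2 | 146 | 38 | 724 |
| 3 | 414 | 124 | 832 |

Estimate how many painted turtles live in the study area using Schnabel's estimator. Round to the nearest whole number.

Σ MᵢCᵢ = 0·724 + 724·146 + 832·414 = 0 + 105704 + 344448 = 450152
Σ Rᵢ = 0 + 38 + 124 = 162
N̂ = 450152 / 162 ≈ 2778.7 → 2779

N ≈ 2779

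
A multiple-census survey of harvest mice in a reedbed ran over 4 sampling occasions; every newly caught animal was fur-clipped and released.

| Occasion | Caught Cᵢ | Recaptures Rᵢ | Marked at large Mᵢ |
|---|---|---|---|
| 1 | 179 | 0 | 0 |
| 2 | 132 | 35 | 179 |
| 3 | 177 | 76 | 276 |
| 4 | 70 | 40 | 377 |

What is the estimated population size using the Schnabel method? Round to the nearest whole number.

N ≈ 655

Σ MᵢCᵢ = 0·179 + 179·132 + 276·177 + 377·70 = 0 + 23628 + 48852 + 26390 = 98870
Σ Rᵢ = 0 + 35 + 76 + 40 = 151
N̂ = 98870 / 151 ≈ 654.8 → 655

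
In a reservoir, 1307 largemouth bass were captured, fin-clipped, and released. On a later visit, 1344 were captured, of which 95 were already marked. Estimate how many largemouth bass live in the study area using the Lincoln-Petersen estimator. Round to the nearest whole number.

N ≈ 18,491

N = (1307 × 1344) / 95 = 1756608 / 95 ≈ 18490.6 → 18491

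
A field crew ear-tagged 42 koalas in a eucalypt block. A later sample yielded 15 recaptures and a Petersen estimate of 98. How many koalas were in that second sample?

C = 35

From N = M·C/R: C = N·R / M = 98·15 / 42 = 1470 / 42 = 35.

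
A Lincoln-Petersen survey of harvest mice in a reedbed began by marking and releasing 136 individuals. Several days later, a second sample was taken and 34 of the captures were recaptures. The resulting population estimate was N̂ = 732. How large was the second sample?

C = 183

From N = M·C/R: C = N·R / M = 732·34 / 136 = 24888 / 136 = 183.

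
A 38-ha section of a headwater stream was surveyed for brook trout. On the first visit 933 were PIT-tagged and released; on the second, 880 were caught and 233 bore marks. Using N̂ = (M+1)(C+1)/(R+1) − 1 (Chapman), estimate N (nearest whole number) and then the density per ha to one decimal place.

N̂ = 934·881/234 − 1 = 822854/234 − 1 ≈ 3515.47 → 3515
Density = N̂ / area = 3515 / 38 ≈ 92.50 → 92.5 per ha

density ≈ 92.5 brook trout per ha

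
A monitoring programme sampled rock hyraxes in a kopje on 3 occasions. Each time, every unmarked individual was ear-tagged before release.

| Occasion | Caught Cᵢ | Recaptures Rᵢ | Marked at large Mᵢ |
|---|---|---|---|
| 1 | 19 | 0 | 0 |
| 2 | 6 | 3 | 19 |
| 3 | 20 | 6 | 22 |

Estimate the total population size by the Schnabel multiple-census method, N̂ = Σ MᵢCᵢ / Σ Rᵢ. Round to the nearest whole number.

N ≈ 62

Σ MᵢCᵢ = 0·19 + 19·6 + 22·20 = 0 + 114 + 440 = 554
Σ Rᵢ = 0 + 3 + 6 = 9
N̂ = 554 / 9 ≈ 61.6 → 62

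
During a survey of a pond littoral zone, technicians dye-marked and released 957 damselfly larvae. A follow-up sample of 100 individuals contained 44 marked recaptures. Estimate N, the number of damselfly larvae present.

N = (957 × 100) / 44 = 95700 / 44 = 2175

N = 2175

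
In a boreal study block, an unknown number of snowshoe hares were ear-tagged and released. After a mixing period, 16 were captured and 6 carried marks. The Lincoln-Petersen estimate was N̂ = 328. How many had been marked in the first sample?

M = 123

From N = M·C/R: M = N·R / C = 328·6 / 16 = 1968 / 16 = 123.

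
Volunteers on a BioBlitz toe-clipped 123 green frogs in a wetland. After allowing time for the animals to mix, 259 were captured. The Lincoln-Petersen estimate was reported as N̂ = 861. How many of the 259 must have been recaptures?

R = 37

From N = M·C/R: R = M·C / N = 123·259 / 861 = 31857 / 861 = 37.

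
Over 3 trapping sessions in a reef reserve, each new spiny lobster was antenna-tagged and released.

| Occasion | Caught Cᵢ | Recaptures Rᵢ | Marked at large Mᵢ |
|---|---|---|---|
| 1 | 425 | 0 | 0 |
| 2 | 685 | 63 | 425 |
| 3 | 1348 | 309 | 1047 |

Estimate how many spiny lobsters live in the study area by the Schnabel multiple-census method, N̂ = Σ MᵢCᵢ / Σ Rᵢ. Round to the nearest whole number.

N ≈ 4577

Σ MᵢCᵢ = 0·425 + 425·685 + 1047·1348 = 0 + 291125 + 1411356 = 1702481
Σ Rᵢ = 0 + 63 + 309 = 372
N̂ = 1702481 / 372 ≈ 4576.6 → 4577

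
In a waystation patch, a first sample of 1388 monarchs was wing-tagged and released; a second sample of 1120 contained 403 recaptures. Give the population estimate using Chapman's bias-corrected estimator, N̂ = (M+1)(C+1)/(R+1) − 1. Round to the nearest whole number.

N̂ = (1388+1)(1120+1)/(403+1) − 1 = 1389·1121/404 − 1
= 1557069/404 − 1 ≈ 3854.1 − 1 ≈ 3853.1 → 3853

N ≈ 3853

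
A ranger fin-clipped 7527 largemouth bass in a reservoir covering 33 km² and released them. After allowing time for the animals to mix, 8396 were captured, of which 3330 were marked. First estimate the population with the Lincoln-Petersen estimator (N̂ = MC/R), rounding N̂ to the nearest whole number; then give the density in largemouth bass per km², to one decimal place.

N̂ = 7527·8396/3330 = 63196692/3330 ≈ 18978.0 → 18978
Density = N̂ / area = 18978 / 33 ≈ 575.09 → 575.1 per km²

density ≈ 575.1 largemouth bass per km²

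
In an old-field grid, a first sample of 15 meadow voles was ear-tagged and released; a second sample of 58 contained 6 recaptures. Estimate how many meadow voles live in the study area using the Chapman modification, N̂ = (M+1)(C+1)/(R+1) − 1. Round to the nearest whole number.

N ≈ 134

N̂ = (15+1)(58+1)/(6+1) − 1 = 16·59/7 − 1
= 944/7 − 1 ≈ 134.9 − 1 ≈ 133.9 → 134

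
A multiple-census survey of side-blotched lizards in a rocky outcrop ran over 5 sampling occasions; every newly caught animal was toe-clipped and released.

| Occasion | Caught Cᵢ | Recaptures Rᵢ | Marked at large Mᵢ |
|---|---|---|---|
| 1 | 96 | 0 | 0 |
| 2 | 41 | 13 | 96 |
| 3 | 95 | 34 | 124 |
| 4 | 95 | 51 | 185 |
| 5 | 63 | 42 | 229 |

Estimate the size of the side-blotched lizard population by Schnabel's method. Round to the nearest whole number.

N ≈ 341

Σ MᵢCᵢ = 0·96 + 96·41 + 124·95 + 185·95 + 229·63 = 0 + 3936 + 11780 + 17575 + 14427 = 47718
Σ Rᵢ = 0 + 13 + 34 + 51 + 42 = 140
N̂ = 47718 / 140 ≈ 340.8 → 341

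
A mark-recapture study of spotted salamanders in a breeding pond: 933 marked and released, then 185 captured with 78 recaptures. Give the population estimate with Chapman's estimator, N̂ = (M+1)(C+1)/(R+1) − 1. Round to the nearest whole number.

N ≈ 2198

N̂ = (933+1)(185+1)/(78+1) − 1 = 934·186/79 − 1
= 173724/79 − 1 ≈ 2199.0 − 1 ≈ 2198.0 → 2198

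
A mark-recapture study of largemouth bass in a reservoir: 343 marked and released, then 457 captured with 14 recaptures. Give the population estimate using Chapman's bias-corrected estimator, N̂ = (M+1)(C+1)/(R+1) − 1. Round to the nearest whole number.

N ≈ 10,502

N̂ = (343+1)(457+1)/(14+1) − 1 = 344·458/15 − 1
= 157552/15 − 1 ≈ 10503.47 − 1 ≈ 10502.47 → 10502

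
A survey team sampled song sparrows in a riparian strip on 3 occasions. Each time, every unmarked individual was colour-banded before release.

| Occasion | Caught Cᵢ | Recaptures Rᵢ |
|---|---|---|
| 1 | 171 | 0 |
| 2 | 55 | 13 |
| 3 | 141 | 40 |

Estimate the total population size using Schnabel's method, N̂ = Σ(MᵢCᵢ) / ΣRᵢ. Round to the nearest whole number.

N ≈ 744

Marked at large before each occasion: Mᵢ = Σⱼ<ᵢ (Cⱼ − Rⱼ) → M1=0, M2=171, M3=213
Σ MᵢCᵢ = 0·171 + 171·55 + 213·141 = 0 + 9405 + 30033 = 39438
Σ Rᵢ = 0 + 13 + 40 = 53
N̂ = 39438 / 53 ≈ 744.1 → 744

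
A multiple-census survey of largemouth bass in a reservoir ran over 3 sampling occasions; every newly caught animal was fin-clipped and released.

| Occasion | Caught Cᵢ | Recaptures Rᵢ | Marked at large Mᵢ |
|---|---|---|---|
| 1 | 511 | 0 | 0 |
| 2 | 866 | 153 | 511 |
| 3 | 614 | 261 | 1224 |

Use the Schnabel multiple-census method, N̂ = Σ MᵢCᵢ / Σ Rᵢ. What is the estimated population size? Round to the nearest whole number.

Σ MᵢCᵢ = 0·511 + 511·866 + 1224·614 = 0 + 442526 + 751536 = 1194062
Σ Rᵢ = 0 + 153 + 261 = 414
N̂ = 1194062 / 414 ≈ 2884.2 → 2884

N ≈ 2884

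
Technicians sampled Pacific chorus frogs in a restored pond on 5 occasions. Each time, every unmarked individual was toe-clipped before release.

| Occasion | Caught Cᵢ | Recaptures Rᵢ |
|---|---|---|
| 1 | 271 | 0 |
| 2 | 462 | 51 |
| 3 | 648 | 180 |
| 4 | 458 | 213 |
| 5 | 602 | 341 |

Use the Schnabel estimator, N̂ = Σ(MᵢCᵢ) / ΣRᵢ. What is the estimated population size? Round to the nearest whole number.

Marked at large before each occasion: Mᵢ = Σⱼ<ᵢ (Cⱼ − Rⱼ) → M1=0, M2=271, M3=682, M4=1150, M5=1395
Σ MᵢCᵢ = 0·271 + 271·462 + 682·648 + 1150·458 + 1395·602 = 0 + 125202 + 441936 + 526700 + 839790 = 1933628
Σ Rᵢ = 0 + 51 + 180 + 213 + 341 = 785
N̂ = 1933628 / 785 ≈ 2463.2 → 2463

N ≈ 2463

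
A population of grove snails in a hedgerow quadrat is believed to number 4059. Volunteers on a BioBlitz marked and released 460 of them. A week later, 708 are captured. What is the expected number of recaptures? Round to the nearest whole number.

The marked fraction of the population is 460/4059, so in a sample of 708 expect C·(M/N) marked.
E[R] = 460 × 708 / 4059 = 325680 / 4059 ≈ 80.2 → 80

expected recaptures ≈ 80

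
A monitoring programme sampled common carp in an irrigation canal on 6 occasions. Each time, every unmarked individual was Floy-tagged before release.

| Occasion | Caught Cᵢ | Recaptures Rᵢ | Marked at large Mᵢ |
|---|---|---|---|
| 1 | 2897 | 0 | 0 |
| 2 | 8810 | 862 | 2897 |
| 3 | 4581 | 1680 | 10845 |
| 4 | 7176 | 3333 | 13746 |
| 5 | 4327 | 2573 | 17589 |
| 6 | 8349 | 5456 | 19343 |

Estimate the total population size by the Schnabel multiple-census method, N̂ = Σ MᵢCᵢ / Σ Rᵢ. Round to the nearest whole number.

Σ MᵢCᵢ = 0·2897 + 2897·8810 + 10845·4581 + 13746·7176 + 17589·4327 + 19343·8349 = 0 + 25522570 + 49680945 + 98641296 + 76107603 + 161494707 = 411447121
Σ Rᵢ = 0 + 862 + 1680 + 3333 + 2573 + 5456 = 13904
N̂ = 411447121 / 13904 ≈ 29592.0 → 29592

N ≈ 29,592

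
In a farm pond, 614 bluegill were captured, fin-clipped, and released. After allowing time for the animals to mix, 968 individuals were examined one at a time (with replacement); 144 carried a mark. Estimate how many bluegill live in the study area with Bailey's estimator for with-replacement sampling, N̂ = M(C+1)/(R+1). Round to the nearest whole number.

N ≈ 4103

N̂ = 614·(968+1)/(144+1) = 614·969/145 = 594966/145 ≈ 4103.2 → 4103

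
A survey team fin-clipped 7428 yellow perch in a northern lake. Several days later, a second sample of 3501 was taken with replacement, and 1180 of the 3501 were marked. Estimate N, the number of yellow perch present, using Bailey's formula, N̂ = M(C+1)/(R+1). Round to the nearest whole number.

N ≈ 22,026

N̂ = 7428·(3501+1)/(1180+1) = 7428·3502/1181 = 26012856/1181 ≈ 22026.1 → 22026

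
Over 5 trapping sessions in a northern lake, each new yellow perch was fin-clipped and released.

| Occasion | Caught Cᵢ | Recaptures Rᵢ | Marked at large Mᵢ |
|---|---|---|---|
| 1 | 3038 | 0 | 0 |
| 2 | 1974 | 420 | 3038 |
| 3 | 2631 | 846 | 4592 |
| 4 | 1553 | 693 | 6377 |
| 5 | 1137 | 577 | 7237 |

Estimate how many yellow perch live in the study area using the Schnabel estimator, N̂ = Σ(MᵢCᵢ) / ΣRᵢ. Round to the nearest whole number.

Σ MᵢCᵢ = 0·3038 + 3038·1974 + 4592·2631 + 6377·1553 + 7237·1137 = 0 + 5997012 + 12081552 + 9903481 + 8228469 = 36210514
Σ Rᵢ = 0 + 420 + 846 + 693 + 577 = 2536
N̂ = 36210514 / 2536 ≈ 14278.6 → 14279

N ≈ 14,279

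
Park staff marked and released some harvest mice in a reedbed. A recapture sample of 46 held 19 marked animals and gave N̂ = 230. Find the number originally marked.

From N = M·C/R: M = N·R / C = 230·19 / 46 = 4370 / 46 = 95.

M = 95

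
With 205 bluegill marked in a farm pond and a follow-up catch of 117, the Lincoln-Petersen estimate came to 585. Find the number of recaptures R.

From N = M·C/R: R = M·C / N = 205·117 / 585 = 23985 / 585 = 41.

R = 41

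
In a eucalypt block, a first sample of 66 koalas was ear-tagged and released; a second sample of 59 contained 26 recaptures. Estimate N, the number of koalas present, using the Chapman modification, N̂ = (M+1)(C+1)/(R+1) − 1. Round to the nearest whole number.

N ≈ 148

N̂ = (66+1)(59+1)/(26+1) − 1 = 67·60/27 − 1
= 4020/27 − 1 ≈ 148.9 − 1 ≈ 147.9 → 148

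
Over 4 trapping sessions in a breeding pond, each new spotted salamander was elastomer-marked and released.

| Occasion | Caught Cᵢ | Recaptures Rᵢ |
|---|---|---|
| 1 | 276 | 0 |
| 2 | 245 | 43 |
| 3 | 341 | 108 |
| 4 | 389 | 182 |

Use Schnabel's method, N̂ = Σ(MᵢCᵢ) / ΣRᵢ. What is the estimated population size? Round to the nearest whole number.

Marked at large before each occasion: Mᵢ = Σⱼ<ᵢ (Cⱼ − Rⱼ) → M1=0, M2=276, M3=478, M4=711
Σ MᵢCᵢ = 0·276 + 276·245 + 478·341 + 711·389 = 0 + 67620 + 162998 + 276579 = 507197
Σ Rᵢ = 0 + 43 + 108 + 182 = 333
N̂ = 507197 / 333 ≈ 1523.1 → 1523

N ≈ 1523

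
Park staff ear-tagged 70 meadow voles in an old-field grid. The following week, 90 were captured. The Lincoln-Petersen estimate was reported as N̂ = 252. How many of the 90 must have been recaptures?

R = 25

From N = M·C/R: R = M·C / N = 70·90 / 252 = 6300 / 252 = 25.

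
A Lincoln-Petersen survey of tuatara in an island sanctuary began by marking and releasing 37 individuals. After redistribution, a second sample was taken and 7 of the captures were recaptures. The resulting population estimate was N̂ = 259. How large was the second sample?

C = 49

From N = M·C/R: C = N·R / M = 259·7 / 37 = 1813 / 37 = 49.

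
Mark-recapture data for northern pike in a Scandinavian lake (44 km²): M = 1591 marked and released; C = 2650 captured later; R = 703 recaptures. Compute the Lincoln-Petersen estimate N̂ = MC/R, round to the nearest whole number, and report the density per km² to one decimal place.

density ≈ 136.3 northern pike per km²

N̂ = 1591·2650/703 = 4216150/703 ≈ 5997.4 → 5997
Density = N̂ / area = 5997 / 44 ≈ 136.30 → 136.3 per km²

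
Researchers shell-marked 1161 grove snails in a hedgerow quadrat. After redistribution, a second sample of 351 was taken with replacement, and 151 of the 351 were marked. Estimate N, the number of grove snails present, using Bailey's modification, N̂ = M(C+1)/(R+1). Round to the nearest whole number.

N ≈ 2689

N̂ = 1161·(351+1)/(151+1) = 1161·352/152 = 408672/152 ≈ 2688.6 → 2689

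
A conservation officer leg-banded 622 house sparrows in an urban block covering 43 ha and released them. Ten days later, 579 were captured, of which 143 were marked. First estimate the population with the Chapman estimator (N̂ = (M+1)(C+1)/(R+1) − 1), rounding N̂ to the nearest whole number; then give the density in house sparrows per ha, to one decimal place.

N̂ = 623·580/144 − 1 = 361340/144 − 1 ≈ 2508.3 → 2508
Density = N̂ / area = 2508 / 43 ≈ 58.33 → 58.3 per ha

density ≈ 58.3 house sparrows per ha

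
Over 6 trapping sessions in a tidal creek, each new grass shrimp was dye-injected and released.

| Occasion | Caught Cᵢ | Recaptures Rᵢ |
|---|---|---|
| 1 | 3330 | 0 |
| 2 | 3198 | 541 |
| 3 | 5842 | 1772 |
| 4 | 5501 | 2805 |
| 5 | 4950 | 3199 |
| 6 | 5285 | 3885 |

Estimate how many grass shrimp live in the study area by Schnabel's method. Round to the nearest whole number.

Marked at large before each occasion: Mᵢ = Σⱼ<ᵢ (Cⱼ − Rⱼ) → M1=0, M2=3330, M3=5987, M4=10057, M5=12753, M6=14504
Σ MᵢCᵢ = 0·3330 + 3330·3198 + 5987·5842 + 10057·5501 + 12753·4950 + 14504·5285 = 0 + 10649340 + 34976054 + 55323557 + 63127350 + 76653640 = 240729941
Σ Rᵢ = 0 + 541 + 1772 + 2805 + 3199 + 3885 = 12202
N̂ = 240729941 / 12202 ≈ 19728.7 → 19729

N ≈ 19,729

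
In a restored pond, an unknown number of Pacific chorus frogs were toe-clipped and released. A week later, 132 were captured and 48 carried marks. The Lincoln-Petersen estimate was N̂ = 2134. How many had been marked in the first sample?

From N = M·C/R: M = N·R / C = 2134·48 / 132 = 102432 / 132 = 776.

M = 776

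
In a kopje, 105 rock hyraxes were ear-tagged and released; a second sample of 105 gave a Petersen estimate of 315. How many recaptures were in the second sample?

From N = M·C/R: R = M·C / N = 105·105 / 315 = 11025 / 315 = 35.

R = 35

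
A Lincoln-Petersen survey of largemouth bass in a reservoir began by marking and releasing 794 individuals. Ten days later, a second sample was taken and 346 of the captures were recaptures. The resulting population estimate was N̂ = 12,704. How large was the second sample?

From N = M·C/R: C = N·R / M = 12704·346 / 794 = 4395584 / 794 = 5536.

C = 5536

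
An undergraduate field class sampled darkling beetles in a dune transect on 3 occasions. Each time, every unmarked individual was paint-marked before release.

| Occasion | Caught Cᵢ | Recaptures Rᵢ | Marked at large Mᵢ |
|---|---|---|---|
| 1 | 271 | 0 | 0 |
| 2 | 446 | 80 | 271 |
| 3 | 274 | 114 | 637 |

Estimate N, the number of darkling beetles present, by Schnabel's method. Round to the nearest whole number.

N ≈ 1523

Σ MᵢCᵢ = 0·271 + 271·446 + 637·274 = 0 + 120866 + 174538 = 295404
Σ Rᵢ = 0 + 80 + 114 = 194
N̂ = 295404 / 194 ≈ 1522.7 → 1523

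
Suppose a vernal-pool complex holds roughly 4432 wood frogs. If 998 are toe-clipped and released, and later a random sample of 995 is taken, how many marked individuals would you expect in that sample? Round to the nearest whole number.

The marked fraction of the population is 998/4432, so in a sample of 995 expect C·(M/N) marked.
E[R] = 998 × 995 / 4432 = 993010 / 4432 ≈ 224.1 → 224

expected recaptures ≈ 224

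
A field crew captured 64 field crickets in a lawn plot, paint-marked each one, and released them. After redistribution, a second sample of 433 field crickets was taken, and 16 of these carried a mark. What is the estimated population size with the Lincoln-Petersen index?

N = 1732

The marked fraction in the recapture sample should equal the marked fraction in the population: 16/433 = 64/N.
N = (64 × 433) / 16 = 27712 / 16 = 1732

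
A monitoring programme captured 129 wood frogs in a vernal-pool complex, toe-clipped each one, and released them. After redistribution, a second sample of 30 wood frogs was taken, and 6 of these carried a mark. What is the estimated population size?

N = 645

Lincoln-Petersen assumes M/N = R/C, so N = M·C / R.
N = (129 × 30) / 6 = 3870 / 6 = 645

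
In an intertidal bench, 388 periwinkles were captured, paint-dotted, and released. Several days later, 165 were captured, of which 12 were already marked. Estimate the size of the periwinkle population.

The marked fraction in the recapture sample should equal the marked fraction in the population: 12/165 = 388/N.
N = (388 × 165) / 12 = 64020 / 12 = 5335

N = 5335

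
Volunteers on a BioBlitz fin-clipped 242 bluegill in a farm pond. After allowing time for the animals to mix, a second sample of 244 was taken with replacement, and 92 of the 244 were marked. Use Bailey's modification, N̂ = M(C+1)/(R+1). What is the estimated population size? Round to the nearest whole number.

N̂ = 242·(244+1)/(92+1) = 242·245/93 = 59290/93 ≈ 637.5 → 638

N ≈ 638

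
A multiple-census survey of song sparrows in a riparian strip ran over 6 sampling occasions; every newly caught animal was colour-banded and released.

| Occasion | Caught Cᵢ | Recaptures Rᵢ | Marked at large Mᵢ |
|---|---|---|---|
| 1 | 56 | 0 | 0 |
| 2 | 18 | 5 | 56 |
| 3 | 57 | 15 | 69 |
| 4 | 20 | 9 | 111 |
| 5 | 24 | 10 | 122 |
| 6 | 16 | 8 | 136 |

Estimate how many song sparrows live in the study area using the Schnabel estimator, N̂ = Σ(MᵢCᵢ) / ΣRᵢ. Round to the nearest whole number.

Σ MᵢCᵢ = 0·56 + 56·18 + 69·57 + 111·20 + 122·24 + 136·16 = 0 + 1008 + 3933 + 2220 + 2928 + 2176 = 12265
Σ Rᵢ = 0 + 5 + 15 + 9 + 10 + 8 = 47
N̂ = 12265 / 47 ≈ 261.0 → 261

N ≈ 261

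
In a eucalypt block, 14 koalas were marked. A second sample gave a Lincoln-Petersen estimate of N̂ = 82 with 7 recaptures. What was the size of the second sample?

From N = M·C/R: C = N·R / M = 82·7 / 14 = 574 / 14 = 41.

C = 41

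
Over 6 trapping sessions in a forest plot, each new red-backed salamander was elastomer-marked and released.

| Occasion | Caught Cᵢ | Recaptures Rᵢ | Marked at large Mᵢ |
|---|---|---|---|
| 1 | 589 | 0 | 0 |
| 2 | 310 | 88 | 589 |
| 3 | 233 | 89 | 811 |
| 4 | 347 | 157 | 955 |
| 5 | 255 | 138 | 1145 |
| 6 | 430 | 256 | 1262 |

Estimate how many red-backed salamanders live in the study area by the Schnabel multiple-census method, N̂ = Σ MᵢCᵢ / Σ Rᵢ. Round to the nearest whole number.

Σ MᵢCᵢ = 0·589 + 589·310 + 811·233 + 955·347 + 1145·255 + 1262·430 = 0 + 182590 + 188963 + 331385 + 291975 + 542660 = 1537573
Σ Rᵢ = 0 + 88 + 89 + 157 + 138 + 256 = 728
N̂ = 1537573 / 728 ≈ 2112.1 → 2112

N ≈ 2112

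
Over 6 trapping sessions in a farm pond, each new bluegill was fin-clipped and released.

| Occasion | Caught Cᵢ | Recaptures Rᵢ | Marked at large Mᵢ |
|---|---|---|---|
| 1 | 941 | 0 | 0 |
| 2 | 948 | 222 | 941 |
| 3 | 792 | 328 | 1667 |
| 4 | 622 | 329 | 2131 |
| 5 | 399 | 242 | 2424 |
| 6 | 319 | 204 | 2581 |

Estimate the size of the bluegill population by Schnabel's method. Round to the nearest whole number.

Σ MᵢCᵢ = 0·941 + 941·948 + 1667·792 + 2131·622 + 2424·399 + 2581·319 = 0 + 892068 + 1320264 + 1325482 + 967176 + 823339 = 5328329
Σ Rᵢ = 0 + 222 + 328 + 329 + 242 + 204 = 1325
N̂ = 5328329 / 1325 ≈ 4021.4 → 4021

N ≈ 4021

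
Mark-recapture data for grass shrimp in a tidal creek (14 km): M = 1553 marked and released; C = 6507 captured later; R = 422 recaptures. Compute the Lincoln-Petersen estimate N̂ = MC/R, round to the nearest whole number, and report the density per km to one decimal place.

N̂ = 1553·6507/422 = 10105371/422 ≈ 23946.4 → 23946
Density = N̂ / area = 23946 / 14 ≈ 1710.43 → 1710.4 per km

density ≈ 1710.4 grass shrimp per km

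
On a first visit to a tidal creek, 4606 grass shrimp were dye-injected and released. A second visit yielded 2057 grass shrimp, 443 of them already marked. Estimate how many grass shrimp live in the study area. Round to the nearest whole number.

The marked fraction in the recapture sample should equal the marked fraction in the population: 443/2057 = 4606/N.
N = (4606 × 2057) / 443 = 9474542 / 443 ≈ 21387.2 → 21387

N ≈ 21,387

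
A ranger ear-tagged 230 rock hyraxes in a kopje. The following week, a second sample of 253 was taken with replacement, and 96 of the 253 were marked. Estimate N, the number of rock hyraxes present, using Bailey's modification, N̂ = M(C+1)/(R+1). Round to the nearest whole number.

N̂ = 230·(253+1)/(96+1) = 230·254/97 = 58420/97 ≈ 602.3 → 602

N ≈ 602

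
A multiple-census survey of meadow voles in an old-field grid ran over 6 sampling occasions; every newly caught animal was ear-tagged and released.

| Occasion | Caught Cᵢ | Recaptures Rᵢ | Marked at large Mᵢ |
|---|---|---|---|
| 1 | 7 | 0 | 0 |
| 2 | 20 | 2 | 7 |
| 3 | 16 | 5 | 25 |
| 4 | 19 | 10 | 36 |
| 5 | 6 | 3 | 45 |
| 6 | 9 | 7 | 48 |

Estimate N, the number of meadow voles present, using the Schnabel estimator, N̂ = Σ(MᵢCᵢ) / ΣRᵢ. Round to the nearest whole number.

Σ MᵢCᵢ = 0·7 + 7·20 + 25·16 + 36·19 + 45·6 + 48·9 = 0 + 140 + 400 + 684 + 270 + 432 = 1926
Σ Rᵢ = 0 + 2 + 5 + 10 + 3 + 7 = 27
N̂ = 1926 / 27 ≈ 71.3 → 71

N ≈ 71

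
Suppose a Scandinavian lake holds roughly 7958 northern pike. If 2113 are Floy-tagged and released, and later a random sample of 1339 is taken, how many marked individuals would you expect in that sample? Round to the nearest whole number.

Expected recaptures E[R] = M·C / N.
E[R] = 2113 × 1339 / 7958 = 2829307 / 7958 ≈ 355.5 → 356

expected recaptures ≈ 356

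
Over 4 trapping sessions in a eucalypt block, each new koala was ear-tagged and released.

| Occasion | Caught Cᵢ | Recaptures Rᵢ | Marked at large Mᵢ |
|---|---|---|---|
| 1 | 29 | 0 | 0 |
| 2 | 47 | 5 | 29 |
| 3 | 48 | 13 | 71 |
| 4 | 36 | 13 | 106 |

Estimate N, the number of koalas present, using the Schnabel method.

Σ MᵢCᵢ = 0·29 + 29·47 + 71·48 + 106·36 = 0 + 1363 + 3408 + 3816 = 8587
Σ Rᵢ = 0 + 5 + 13 + 13 = 31
N̂ = 8587 / 31 = 277

N = 277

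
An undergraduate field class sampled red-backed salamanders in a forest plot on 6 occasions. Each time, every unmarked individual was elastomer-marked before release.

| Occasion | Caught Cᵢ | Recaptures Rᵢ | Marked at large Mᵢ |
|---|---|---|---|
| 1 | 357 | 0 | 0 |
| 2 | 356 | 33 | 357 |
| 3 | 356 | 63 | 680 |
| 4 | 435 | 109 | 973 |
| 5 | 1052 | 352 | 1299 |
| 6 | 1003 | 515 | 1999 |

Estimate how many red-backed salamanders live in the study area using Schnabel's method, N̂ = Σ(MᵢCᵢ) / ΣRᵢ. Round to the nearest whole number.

Σ MᵢCᵢ = 0·357 + 357·356 + 680·356 + 973·435 + 1299·1052 + 1999·1003 = 0 + 127092 + 242080 + 423255 + 1366548 + 2004997 = 4163972
Σ Rᵢ = 0 + 33 + 63 + 109 + 352 + 515 = 1072
N̂ = 4163972 / 1072 ≈ 3884.3 → 3884

N ≈ 3884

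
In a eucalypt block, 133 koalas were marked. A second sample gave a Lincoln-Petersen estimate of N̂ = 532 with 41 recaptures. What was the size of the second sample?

From N = M·C/R: C = N·R / M = 532·41 / 133 = 21812 / 133 = 164.

C = 164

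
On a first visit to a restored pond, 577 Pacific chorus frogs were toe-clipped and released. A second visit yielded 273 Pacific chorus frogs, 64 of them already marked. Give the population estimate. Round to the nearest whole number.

N ≈ 2461

If marked individuals mix randomly, R/C ≈ M/N, giving N ≈ M·C/R.
N = (577 × 273) / 64 = 157521 / 64 ≈ 2461.3 → 2461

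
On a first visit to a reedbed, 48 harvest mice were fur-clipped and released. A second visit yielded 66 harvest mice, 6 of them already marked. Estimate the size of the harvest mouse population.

N = 528

If marked individuals mix randomly, R/C ≈ M/N, giving N ≈ M·C/R.
N = (48 × 66) / 6 = 3168 / 6 = 528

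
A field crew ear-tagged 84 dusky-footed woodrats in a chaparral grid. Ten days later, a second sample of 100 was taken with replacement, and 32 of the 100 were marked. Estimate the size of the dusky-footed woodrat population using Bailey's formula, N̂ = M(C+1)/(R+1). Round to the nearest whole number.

N̂ = 84·(100+1)/(32+1) = 84·101/33 = 8484/33 ≈ 257.1 → 257

N ≈ 257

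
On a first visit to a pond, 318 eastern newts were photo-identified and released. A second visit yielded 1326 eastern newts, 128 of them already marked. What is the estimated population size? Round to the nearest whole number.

N ≈ 3294

N = (318 × 1326) / 128 = 421668 / 128 ≈ 3294.3 → 3294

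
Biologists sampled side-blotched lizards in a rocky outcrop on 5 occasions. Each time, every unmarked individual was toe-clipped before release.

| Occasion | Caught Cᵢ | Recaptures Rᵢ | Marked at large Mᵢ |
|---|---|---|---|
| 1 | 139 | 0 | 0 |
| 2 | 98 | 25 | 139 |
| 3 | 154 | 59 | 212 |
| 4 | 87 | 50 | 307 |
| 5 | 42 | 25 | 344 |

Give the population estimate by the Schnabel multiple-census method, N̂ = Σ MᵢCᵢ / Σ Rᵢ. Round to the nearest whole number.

Σ MᵢCᵢ = 0·139 + 139·98 + 212·154 + 307·87 + 344·42 = 0 + 13622 + 32648 + 26709 + 14448 = 87427
Σ Rᵢ = 0 + 25 + 59 + 50 + 25 = 159
N̂ = 87427 / 159 ≈ 549.9 → 550

N ≈ 550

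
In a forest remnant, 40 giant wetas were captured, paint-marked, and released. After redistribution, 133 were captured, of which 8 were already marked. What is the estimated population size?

N = 665

N = (40 × 133) / 8 = 5320 / 8 = 665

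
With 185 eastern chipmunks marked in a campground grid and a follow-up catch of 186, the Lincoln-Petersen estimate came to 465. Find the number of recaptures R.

R = 74

From N = M·C/R: R = M·C / N = 185·186 / 465 = 34410 / 465 = 74.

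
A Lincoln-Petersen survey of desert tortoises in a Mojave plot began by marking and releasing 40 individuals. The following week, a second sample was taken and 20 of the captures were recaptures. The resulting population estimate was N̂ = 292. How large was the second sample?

C = 146

From N = M·C/R: C = N·R / M = 292·20 / 40 = 5840 / 40 = 146.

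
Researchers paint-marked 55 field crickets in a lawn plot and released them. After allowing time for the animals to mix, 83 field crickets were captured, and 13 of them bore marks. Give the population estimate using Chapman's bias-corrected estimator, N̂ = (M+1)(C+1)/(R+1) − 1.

N = 335

N̂ = (55+1)(83+1)/(13+1) − 1 = 56·84/14 − 1
= 4704/14 − 1 = 336 − 1 = 335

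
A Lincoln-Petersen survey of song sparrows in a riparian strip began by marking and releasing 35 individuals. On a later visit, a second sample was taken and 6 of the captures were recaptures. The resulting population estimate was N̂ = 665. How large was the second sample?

From N = M·C/R: C = N·R / M = 665·6 / 35 = 3990 / 35 = 114.

C = 114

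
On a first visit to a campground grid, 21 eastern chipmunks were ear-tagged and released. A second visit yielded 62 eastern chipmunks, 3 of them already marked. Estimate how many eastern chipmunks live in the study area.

N = (21 × 62) / 3 = 1302 / 3 = 434

N = 434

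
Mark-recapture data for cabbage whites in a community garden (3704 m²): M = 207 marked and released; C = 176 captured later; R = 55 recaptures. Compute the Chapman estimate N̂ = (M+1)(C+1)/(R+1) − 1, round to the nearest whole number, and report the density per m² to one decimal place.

N̂ = 208·177/56 − 1 = 36816/56 − 1 ≈ 656.4 → 656
Density = N̂ / area = 656 / 3704 ≈ 0.18 → 0.2 per m²

density ≈ 0.2 cabbage whites per m²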